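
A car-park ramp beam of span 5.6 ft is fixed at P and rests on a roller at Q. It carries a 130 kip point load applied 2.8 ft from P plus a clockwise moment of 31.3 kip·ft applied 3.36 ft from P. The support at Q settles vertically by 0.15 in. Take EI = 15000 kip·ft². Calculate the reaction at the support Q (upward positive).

R_Q = 44.46 kip

Remove the prop at Q; the released (primary) structure is a cantilever built in at P.
Primary-structure tip deflection at Q by superposition:
  point load 130 at a = 2.8: Pa²(3L − a)/(6EI) = 2378/EI
  clockwise couple 31.3 at a = 3.36: M₀a(2L − a)/(2EI) = 412.3/EI
  δ_0 = 2790/EI
Tip deflection under a unit load at Q: L³/(3EI) = 58.54/EI.
With EI = 15000 kip·ft²: δ_0 = 0.18603 ft and δ_{QQ} = 0.003903 ft/kip.
Compatibility — the beam at Q must follow the support down by 0.0125 ft: δ_0 − R_Q·δ_{QQ} = 0.0125, so R_Q = (0.18603 − 0.0125)/0.003903 = 44.46 kip.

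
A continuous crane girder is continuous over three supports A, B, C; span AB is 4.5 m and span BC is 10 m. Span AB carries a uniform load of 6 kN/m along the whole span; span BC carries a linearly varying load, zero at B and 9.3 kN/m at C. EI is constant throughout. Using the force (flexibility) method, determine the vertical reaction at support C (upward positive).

Release continuity at B by inserting a hinge; the redundant is the internal moment M_B. The primary structure is two simply-supported spans AB and BC.
Rotations at B on the released spans (each span's end-slope, ×1/EI):
  span AB: UDL 6: wL³/(24EI) = 22.78/EI
  span BC: triangular load, peak 9.3: 7w₀L³/(360EI) = 180.8/EI
  relative rotation θ_0 = (22.78 + 180.8)/EI = 203.6/EI
A unit hogging moment at B produces rotation L₁/(3EI) + L₂/(3EI) = 4.833/EI.
Compatibility: M_B·(L₁+L₂)/(3EI) = θ_0, giving M_B = 42.13 kN·m (hogging).
Span BC, ΣM about C: R_B^{BC}·10 = 155 + 42.13, so R_B^{BC} = 19.71 kN and R_C = 46.5 − 19.71 = 26.79 kN.

R_C = 26.79 kN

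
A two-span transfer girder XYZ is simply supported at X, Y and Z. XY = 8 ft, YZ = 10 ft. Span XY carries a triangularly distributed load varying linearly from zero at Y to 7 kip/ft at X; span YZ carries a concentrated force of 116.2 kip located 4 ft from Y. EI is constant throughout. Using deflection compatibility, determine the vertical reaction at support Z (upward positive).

Insert a hinge at Y; M_Y is the redundant, and each span becomes simply supported.
Discontinuity in slope at Y on the released structure — sum the simple-span end rotations:
  span XY: triangular load, peak 7: 7w₀L³/(360EI) = 69.69/EI
  span YZ: point load 116.2 at a = 4: Pab(L + b)/(6LEI) = 743.7/EI
  relative rotation θ_0 = (69.69 + 743.7)/EI = 813.4/EI
A unit hogging moment at Y produces rotation L₁/(3EI) + L₂/(3EI) = 6/EI.
Slope continuity at Y: θ_0 = M_Y·6/EI, so M_Y = 813.4/6 = 135.6 kip·ft (hogging).
Span YZ, ΣM about Z: R_Y^{YZ}·10 = 697.2 + 135.6, so R_Y^{YZ} = 83.28 kip and R_Z = 116.2 − 83.28 = 32.92 kip.

R_Z = 32.92 kip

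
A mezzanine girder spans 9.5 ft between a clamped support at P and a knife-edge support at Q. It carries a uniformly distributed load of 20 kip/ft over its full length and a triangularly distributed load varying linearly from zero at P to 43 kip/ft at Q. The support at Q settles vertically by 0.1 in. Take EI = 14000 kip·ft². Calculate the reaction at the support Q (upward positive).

R_Q = 183.2 kip

Choose R_Q as the redundant. The primary structure is the cantilever fixed at P.
Deflection at Q on the released cantilever, summing each load's contribution:
  UDL 20: wL⁴/(8EI) = 20363/EI
  triangular load, peak 43 at the free end: 11w₀L⁴/(120EI) = 32105/EI
  δ_0 = 52468/EI
Tip deflection under a unit load at Q: L³/(3EI) = 285.8/EI.
With EI = 14000 kip·ft²: δ_0 = 3.7477 ft and δ_{QQ} = 0.020414 ft/kip.
Compatibility — the beam at Q must follow the support down by 0.008333 ft: δ_0 − R_Q·δ_{QQ} = 0.008333, so R_Q = (3.7477 − 0.008333)/0.020414 = 183.2 kip.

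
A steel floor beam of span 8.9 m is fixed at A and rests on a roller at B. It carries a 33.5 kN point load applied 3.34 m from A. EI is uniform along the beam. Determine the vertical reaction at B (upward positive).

R_B = 6.192 kN

Choose R_B as the redundant. The primary structure is the cantilever fixed at A.
Deflection at B on the released cantilever, summing each load's contribution:
  point load 33.5 at a = 3.34: Pa²(3L − a)/(6EI) = 1455/EI
Tip deflection under a unit load at B: L³/(3EI) = 235/EI.
The prop prevents deflection at B: R_B = δ_0/δ_{BB} = 1455/235 = 6.192 kN.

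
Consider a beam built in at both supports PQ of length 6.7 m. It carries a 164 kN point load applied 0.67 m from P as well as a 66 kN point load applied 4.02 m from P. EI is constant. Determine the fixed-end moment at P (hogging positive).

Release both end moments; the primary structure is a simply-supported span PQ with redundants M_P and M_Q.
On the primary (simply-supported) span, the end slopes from the loading are:
  at P: point load 164 at a = 0.67: Pab(L + b)/(6LEI) = 209.8/EI
  at Q: point load 164 at a = 0.67: Pab(L + a)/(6LEI) = 121.5/EI
  at P: point load 66 at a = 4.02: Pab(L + b)/(6LEI) = 165.9/EI
  at Q: point load 66 at a = 4.02: Pab(L + a)/(6LEI) = 189.6/EI
  θ_P0 = 375.7/EI,  θ_Q0 = 311.1/EI
Flexibility coefficients: a unit moment at one end gives L/(3EI) there and L/(6EI) at the far end, so f₁₁ = f₂₂ = 2.233/EI and f₁₂ = f₂₁ = 1.117/EI.
Compatibility — zero rotation at each built-in end:
  2.233 M_P + 1.117 M_Q = 375.7
  1.117 M_P + 2.233 M_Q = 311.1
Solving the pair gives M_P = 131.5 kN·m and M_Q = 73.57 kN·m (hogging).

M_P = 131.5 kN·m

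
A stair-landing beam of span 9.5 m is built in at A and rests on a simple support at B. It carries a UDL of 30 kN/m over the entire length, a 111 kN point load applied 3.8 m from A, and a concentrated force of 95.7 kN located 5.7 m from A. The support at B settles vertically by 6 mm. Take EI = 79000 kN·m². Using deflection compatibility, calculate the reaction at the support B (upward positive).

Take the reaction at B as the redundant and release it; the primary structure is a cantilever fixed at A.
Free-end deflection of the primary structure under the applied loading (downward +):
  UDL 30: wL⁴/(8EI) = 30544/EI
  point load 111 at a = 3.8: Pa²(3L − a)/(6EI) = 6598/EI
  point load 95.7 at a = 5.7: Pa²(3L − a)/(6EI) = 11815/EI
  δ_0 = 48958/EI
Flexibility coefficient — unit upward force at B: δ_{BB} = L³/(3EI) = 285.8/EI.
With EI = 79000 kN·m²: δ_0 = 0.61972 m and δ_{BB} = 0.003618 m/kN.
Compatibility — the beam at B must follow the support down by 0.006 m: δ_0 − R_B·δ_{BB} = 0.006, so R_B = (0.61972 − 0.006)/0.003618 = 169.6 kN.

R_B = 169.6 kN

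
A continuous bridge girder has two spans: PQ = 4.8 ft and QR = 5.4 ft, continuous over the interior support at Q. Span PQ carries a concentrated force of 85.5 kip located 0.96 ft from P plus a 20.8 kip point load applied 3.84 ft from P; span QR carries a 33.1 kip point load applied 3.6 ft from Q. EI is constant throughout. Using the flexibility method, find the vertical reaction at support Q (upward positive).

R_Q = 60.25 kip

Release continuity at Q by inserting a hinge; the redundant is the internal moment M_Q. The primary structure is two simply-supported spans PQ and QR.
End slopes at the hinge Q, treating each span as simply supported:
  span PQ: point load 85.5 at a = 0.96: Pab(L + a)/(6LEI) = 63.04/EI
  span PQ: point load 20.8 at a = 3.84: Pab(L + a)/(6LEI) = 23/EI
  span QR: point load 33.1 at a = 3.6: Pab(L + b)/(6LEI) = 47.66/EI
  relative rotation θ_0 = (86.04 + 47.66)/EI = 133.7/EI
A unit hogging moment at Q produces rotation L₁/(3EI) + L₂/(3EI) = 3.4/EI.
Compatibility: M_Q·(L₁+L₂)/(3EI) = θ_0, giving M_Q = 39.32 kip·ft (hogging).
Span PQ, ΣM about P with M_Q applied at Q: R_Q^{PQ}·4.8 = 162 + 39.32, so R_Q^{PQ} = 41.93 kip and R_P = 106.3 − 41.93 = 64.37 kip.
Span QR, ΣM about R: R_Q^{QR}·5.4 = 59.58 + 39.32, so R_Q^{QR} = 18.32 kip and R_R = 33.1 − 18.32 = 14.78 kip.
R_Q = 41.93 + 18.32 = 60.25 kip.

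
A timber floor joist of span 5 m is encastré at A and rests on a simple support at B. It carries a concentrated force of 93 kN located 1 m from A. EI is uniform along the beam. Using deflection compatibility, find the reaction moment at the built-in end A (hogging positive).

M_A = 66.96 kN·m

Remove the prop at B; the released (primary) structure is a cantilever built in at A.
Deflection at B on the released cantilever, summing each load's contribution:
  point load 93 at a = 1: Pa²(3L − a)/(6EI) = 217/EI
Tip deflection under a unit load at B: L³/(3EI) = 41.67/EI.
Compatibility at B: δ_0 − R_B·δ_{BB} = 0, so R_B = 217/41.67 = 5.208 kN.
Moment equilibrium about A: M_A = Σ(load moments about A) − R_B·L = 93 − 5.208×5 = 66.96 kN·m.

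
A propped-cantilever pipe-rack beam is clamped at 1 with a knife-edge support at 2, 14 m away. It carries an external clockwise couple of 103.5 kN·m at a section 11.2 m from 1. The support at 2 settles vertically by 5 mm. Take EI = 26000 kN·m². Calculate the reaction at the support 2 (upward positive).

Release the roller at 2. Primary structure: cantilever fixed at 1.
Primary-structure tip deflection at 2 by superposition:
  clockwise couple 103.5 at a = 11.2: M₀a(2L − a)/(2EI) = 9737/EI
Tip deflection under a unit load at 2: L³/(3EI) = 914.7/EI.
With EI = 26000 kN·m²: δ_0 = 0.37451 m and δ_{22} = 0.035179 m/kN.
Compatibility — the beam at 2 must follow the support down by 0.005 m: δ_0 − R_2·δ_{22} = 0.005, so R_2 = (0.37451 − 0.005)/0.035179 = 10.5 kN.

R_2 = 10.5 kN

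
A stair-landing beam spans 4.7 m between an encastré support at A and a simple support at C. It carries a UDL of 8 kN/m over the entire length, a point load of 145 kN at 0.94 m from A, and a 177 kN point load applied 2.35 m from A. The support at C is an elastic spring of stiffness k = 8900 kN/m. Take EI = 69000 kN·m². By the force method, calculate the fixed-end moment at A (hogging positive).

M_A = 342.9 kN·m

Release the roller at C. Primary structure: cantilever fixed at A.
Primary-structure tip deflection at C by superposition:
  UDL 8: wL⁴/(8EI) = 488/EI
  point load 145 at a = 0.94: Pa²(3L − a)/(6EI) = 281/EI
  point load 177 at a = 2.35: Pa²(3L − a)/(6EI) = 1914/EI
  δ_0 = 2683/EI
Flexibility coefficient — unit upward force at C: δ_{CC} = L³/(3EI) = 34.61/EI.
With EI = 69000 kN·m²: δ_0 = 0.038887 m and δ_{CC} = 0.000502 m/kN.
Compatibility — the spring shortens by R_C/k under the reaction it provides: δ_0 − R_C·δ_{CC} = R_C/k. With 1/k = 0.000112 m/kN, R_C = δ_0 / (δ_{CC} + 1/k) = 0.038887 / (0.000502 + 0.000112) = 63.34 kN.
Moment equilibrium about A: M_A = Σ(load moments about A) − R_C·L = 640.6 − 63.34×4.7 = 342.9 kN·m.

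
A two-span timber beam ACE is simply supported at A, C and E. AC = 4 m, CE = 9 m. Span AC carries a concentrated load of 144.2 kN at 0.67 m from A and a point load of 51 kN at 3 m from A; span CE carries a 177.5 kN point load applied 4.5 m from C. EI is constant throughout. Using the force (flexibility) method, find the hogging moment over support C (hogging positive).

M_C = 232.1 kN·m

Release continuity at C by inserting a hinge; the redundant is the internal moment M_C. The primary structure is two simply-supported spans AC and CE.
Rotations at C on the released spans (each span's end-slope, ×1/EI):
  span AC: point load 144.2 at a = 0.67: Pab(L + a)/(6LEI) = 62.6/EI
  span AC: point load 51 at a = 3: Pab(L + a)/(6LEI) = 44.62/EI
  span CE: point load 177.5 at a = 4.5: Pab(L + b)/(6LEI) = 898.6/EI
  relative rotation θ_0 = (107.2 + 898.6)/EI = 1006/EI
A unit hogging moment at C produces rotation L₁/(3EI) + L₂/(3EI) = 4.333/EI.
Compatibility: M_C·(L₁+L₂)/(3EI) = θ_0, giving M_C = 232.1 kN·m (hogging).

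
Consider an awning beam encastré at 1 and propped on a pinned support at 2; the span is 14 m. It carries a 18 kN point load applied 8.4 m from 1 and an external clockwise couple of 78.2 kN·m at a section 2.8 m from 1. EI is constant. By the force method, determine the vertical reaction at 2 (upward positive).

Release the roller at 2. Primary structure: cantilever fixed at 1.
Downward deflection at the released point 2 due to the loads:
  point load 18 at a = 8.4: Pa²(3L − a)/(6EI) = 7112/EI
  clockwise couple 78.2 at a = 2.8: M₀a(2L − a)/(2EI) = 2759/EI
  δ_0 = 9871/EI
Tip deflection under a unit load at 2: L³/(3EI) = 914.7/EI.
The prop prevents deflection at 2: R_2 = δ_0/δ_{22} = 9871/914.7 = 10.79 kN.

R_2 = 10.79 kN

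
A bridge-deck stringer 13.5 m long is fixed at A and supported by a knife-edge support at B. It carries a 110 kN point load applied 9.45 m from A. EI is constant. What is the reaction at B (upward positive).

Release the roller at B. Primary structure: cantilever fixed at A.
Primary-structure tip deflection at B by superposition:
  point load 110 at a = 9.45: Pa²(3L − a)/(6EI) = 50835/EI
Tip deflection under a unit load at B: L³/(3EI) = 820.1/EI.
The prop prevents deflection at B: R_B = δ_0/δ_{BB} = 50835/820.1 = 61.98 kN.

R_B = 61.98 kN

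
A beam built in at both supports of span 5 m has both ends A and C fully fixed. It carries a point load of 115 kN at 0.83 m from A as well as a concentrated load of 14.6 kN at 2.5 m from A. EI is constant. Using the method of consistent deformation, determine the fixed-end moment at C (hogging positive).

M_C = 22.34 kN·m

Take the two fixed-end moments M_A, M_C as redundants; the released structure is the simple span AC.
Simple-span end rotations at A and C under the given loads:
  at A: point load 115 at a = 0.83: Pab(L + b)/(6LEI) = 121.7/EI
  at C: point load 115 at a = 0.83: Pab(L + a)/(6LEI) = 77.35/EI
  at A: point load 14.6 at a = 2.5: Pab(L + b)/(6LEI) = 22.81/EI
  at C: point load 14.6 at a = 2.5: Pab(L + a)/(6LEI) = 22.81/EI
  θ_A0 = 144.5/EI,  θ_C0 = 100.2/EI
Flexibility coefficients: a unit moment at one end gives L/(3EI) there and L/(6EI) at the far end, so f₁₁ = f₂₂ = 1.667/EI and f₁₂ = f₂₁ = 0.8333/EI.
Compatibility — zero rotation at each built-in end:
  1.667 M_A + 0.8333 M_C = 144.5
  0.8333 M_A + 1.667 M_C = 100.2
Solving the pair gives M_A = 75.52 kN·m and M_C = 22.34 kN·m (hogging).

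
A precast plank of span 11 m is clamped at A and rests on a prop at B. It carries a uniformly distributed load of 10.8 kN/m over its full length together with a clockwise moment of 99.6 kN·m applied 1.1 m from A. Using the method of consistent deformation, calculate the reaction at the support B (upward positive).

R_B = 47.13 kN

Remove the prop at B; the released (primary) structure is a cantilever built in at A.
Primary-structure tip deflection at B by superposition:
  UDL 10.8: wL⁴/(8EI) = 19765/EI
  clockwise couple 99.6 at a = 1.1: M₀a(2L − a)/(2EI) = 1145/EI
  δ_0 = 20910/EI
Flexibility coefficient — unit upward force at B: δ_{BB} = L³/(3EI) = 443.7/EI.
Compatibility at B: δ_0 − R_B·δ_{BB} = 0, so R_B = 20910/443.7 = 47.13 kN.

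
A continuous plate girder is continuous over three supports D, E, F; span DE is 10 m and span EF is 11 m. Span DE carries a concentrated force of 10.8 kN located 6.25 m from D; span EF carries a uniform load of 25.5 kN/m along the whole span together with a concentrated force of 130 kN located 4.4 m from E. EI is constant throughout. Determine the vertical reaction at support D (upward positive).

R_D = -31.51 kN

Take M_E as the redundant. Released structure: two simple spans DE and EF with a hinge at E.
Rotations at E on the released spans (each span's end-slope, ×1/EI):
  span DE: point load 10.8 at a = 6.25: Pab(L + a)/(6LEI) = 68.55/EI
  span EF: UDL 25.5: wL³/(24EI) = 1414/EI
  span EF: point load 130 at a = 4.4: Pab(L + b)/(6LEI) = 1007/EI
  relative rotation θ_0 = (68.55 + 2421)/EI = 2489/EI
A unit hogging moment at E produces rotation L₁/(3EI) + L₂/(3EI) = 7/EI.
Slope continuity at E: θ_0 = M_E·7/EI, so M_E = 2489/7 = 355.6 kN·m (hogging).
Span DE, ΣM about D with M_E applied at E: R_E^{DE}·10 = 67.5 + 355.6, so R_E^{DE} = 42.31 kN and R_D = 10.8 − 42.31 = -31.51 kN.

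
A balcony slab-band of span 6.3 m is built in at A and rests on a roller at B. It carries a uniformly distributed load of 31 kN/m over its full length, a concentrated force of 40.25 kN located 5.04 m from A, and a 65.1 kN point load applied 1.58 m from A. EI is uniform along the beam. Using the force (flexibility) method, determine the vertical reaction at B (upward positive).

R_B = 107.2 kN

Remove the prop at B; the released (primary) structure is a cantilever built in at A.
Primary-structure tip deflection at B by superposition:
  UDL 31: wL⁴/(8EI) = 6104/EI
  point load 40.25 at a = 5.04: Pa²(3L − a)/(6EI) = 2362/EI
  point load 65.1 at a = 1.58: Pa²(3L − a)/(6EI) = 469.1/EI
  δ_0 = 8935/EI
Tip deflection under a unit load at B: L³/(3EI) = 83.35/EI.
The prop prevents deflection at B: R_B = δ_0/δ_{BB} = 8935/83.35 = 107.2 kN.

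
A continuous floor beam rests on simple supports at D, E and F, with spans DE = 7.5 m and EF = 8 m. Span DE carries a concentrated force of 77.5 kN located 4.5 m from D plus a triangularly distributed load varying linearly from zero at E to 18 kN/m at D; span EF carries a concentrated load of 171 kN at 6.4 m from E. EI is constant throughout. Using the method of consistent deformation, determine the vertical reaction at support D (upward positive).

R_D = 55.95 kN

Release continuity at E by inserting a hinge; the redundant is the internal moment M_E. The primary structure is two simply-supported spans DE and EF.
Rotations at E on the released spans (each span's end-slope, ×1/EI):
  span DE: point load 77.5 at a = 4.5: Pab(L + a)/(6LEI) = 279/EI
  span DE: triangular load, peak 18: 7w₀L³/(360EI) = 147.7/EI
  span EF: point load 171 at a = 6.4: Pab(L + b)/(6LEI) = 350.2/EI
  relative rotation θ_0 = (426.7 + 350.2)/EI = 776.9/EI
A unit hogging moment at E produces rotation L₁/(3EI) + L₂/(3EI) = 5.167/EI.
Compatibility: M_E·(L₁+L₂)/(3EI) = θ_0, giving M_E = 150.4 kN·m (hogging).
Span DE, ΣM about D with M_E applied at E: R_E^{DE}·7.5 = 517.5 + 150.4, so R_E^{DE} = 89.05 kN and R_D = 145 − 89.05 = 55.95 kN.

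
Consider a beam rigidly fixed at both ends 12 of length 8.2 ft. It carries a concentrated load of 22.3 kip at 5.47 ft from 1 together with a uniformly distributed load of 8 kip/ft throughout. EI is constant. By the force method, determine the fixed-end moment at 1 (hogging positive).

Release both end moments; the primary structure is a simply-supported span 12 with redundants M_1 and M_2.
On the primary (simply-supported) span, the end slopes from the loading are:
  at 1: point load 22.3 at a = 5.47: Pab(L + b)/(6LEI) = 73.98/EI
  at 2: point load 22.3 at a = 5.47: Pab(L + a)/(6LEI) = 92.52/EI
  at 1: UDL 8: wL³/(24EI) = 183.8/EI
  at 2: UDL 8: wL³/(24EI) = 183.8/EI
  θ_10 = 257.8/EI,  θ_20 = 276.3/EI
Flexibility coefficients: a unit moment at one end gives L/(3EI) there and L/(6EI) at the far end, so f₁₁ = f₂₂ = 2.733/EI and f₁₂ = f₂₁ = 1.367/EI.
Compatibility — zero rotation at each built-in end:
  2.733 M_1 + 1.367 M_2 = 257.8
  1.367 M_1 + 2.733 M_2 = 276.3
Solving the pair gives M_1 = 58.35 kip·ft and M_2 = 71.92 kip·ft (hogging).

M_1 = 58.35 kip·ft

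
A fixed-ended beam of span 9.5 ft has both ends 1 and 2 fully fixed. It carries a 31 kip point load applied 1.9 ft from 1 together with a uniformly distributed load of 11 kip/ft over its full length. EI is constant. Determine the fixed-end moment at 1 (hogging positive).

M_1 = 120.4 kip·ft

Release both end moments; the primary structure is a simply-supported span 12 with redundants M_1 and M_2.
On the primary (simply-supported) span, the end slopes from the loading are:
  at 1: point load 31 at a = 1.9: Pab(L + b)/(6LEI) = 134.3/EI
  at 2: point load 31 at a = 1.9: Pab(L + a)/(6LEI) = 89.53/EI
  at 1: UDL 11: wL³/(24EI) = 393/EI
  at 2: UDL 11: wL³/(24EI) = 393/EI
  θ_10 = 527.3/EI,  θ_20 = 482.5/EI
Flexibility coefficients: a unit moment at one end gives L/(3EI) there and L/(6EI) at the far end, so f₁₁ = f₂₂ = 3.167/EI and f₁₂ = f₂₁ = 1.583/EI.
Compatibility — zero rotation at each built-in end:
  3.167 M_1 + 1.583 M_2 = 527.3
  1.583 M_1 + 3.167 M_2 = 482.5
Solving the pair gives M_1 = 120.4 kip·ft and M_2 = 92.15 kip·ft (hogging).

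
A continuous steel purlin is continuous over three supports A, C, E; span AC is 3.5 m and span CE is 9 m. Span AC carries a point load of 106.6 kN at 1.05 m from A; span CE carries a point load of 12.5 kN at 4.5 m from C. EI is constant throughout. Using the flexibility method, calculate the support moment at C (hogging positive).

M_C = 29.45 kN·m

Take M_C as the redundant. Released structure: two simple spans AC and CE with a hinge at C.
End slopes at the hinge C, treating each span as simply supported:
  span AC: point load 106.6 at a = 1.05: Pab(L + a)/(6LEI) = 59.42/EI
  span CE: point load 12.5 at a = 4.5: Pab(L + b)/(6LEI) = 63.28/EI
  relative rotation θ_0 = (59.42 + 63.28)/EI = 122.7/EI
A unit hogging moment at C produces rotation L₁/(3EI) + L₂/(3EI) = 4.167/EI.
Slope continuity at C: θ_0 = M_C·4.167/EI, so M_C = 122.7/4.167 = 29.45 kN·m (hogging).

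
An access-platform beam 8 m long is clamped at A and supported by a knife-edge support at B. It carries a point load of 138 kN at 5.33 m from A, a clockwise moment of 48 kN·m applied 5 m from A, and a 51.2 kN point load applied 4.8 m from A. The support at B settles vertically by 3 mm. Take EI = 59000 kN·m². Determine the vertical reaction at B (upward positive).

R_B = 100.3 kN

Release the roller at B. Primary structure: cantilever fixed at A.
Primary-structure tip deflection at B by superposition:
  point load 138 at a = 5.33: Pa²(3L − a)/(6EI) = 12199/EI
  clockwise couple 48 at a = 5: M₀a(2L − a)/(2EI) = 1320/EI
  point load 51.2 at a = 4.8: Pa²(3L − a)/(6EI) = 3775/EI
  δ_0 = 17294/EI
Tip deflection under a unit load at B: L³/(3EI) = 170.7/EI.
With EI = 59000 kN·m²: δ_0 = 0.29312 m and δ_{BB} = 0.002893 m/kN.
Compatibility — the beam at B must follow the support down by 0.003 m: δ_0 − R_B·δ_{BB} = 0.003, so R_B = (0.29312 − 0.003)/0.002893 = 100.3 kN.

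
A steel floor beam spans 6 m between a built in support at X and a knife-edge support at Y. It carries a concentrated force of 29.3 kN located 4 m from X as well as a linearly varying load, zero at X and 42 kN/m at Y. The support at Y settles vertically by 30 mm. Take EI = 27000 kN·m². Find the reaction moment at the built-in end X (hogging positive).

M_X = 181.7 kN·m

Choose R_Y as the redundant. The primary structure is the cantilever fixed at X.
Primary-structure tip deflection at Y by superposition:
  point load 29.3 at a = 4: Pa²(3L − a)/(6EI) = 1094/EI
  triangular load, peak 42 at the free end: 11w₀L⁴/(120EI) = 4990/EI
  δ_0 = 6083/EI
Flexibility coefficient — unit upward force at Y: δ_{YY} = L³/(3EI) = 72/EI.
With EI = 27000 kN·m²: δ_0 = 0.22531 m and δ_{YY} = 0.002667 m/kN.
Compatibility — the beam at Y must follow the support down by 0.03 m: δ_0 − R_Y·δ_{YY} = 0.03, so R_Y = (0.22531 − 0.03)/0.002667 = 73.24 kN.
Moment equilibrium about X: M_X = Σ(load moments about X) − R_Y·L = 621.2 − 73.24×6 = 181.7 kN·m.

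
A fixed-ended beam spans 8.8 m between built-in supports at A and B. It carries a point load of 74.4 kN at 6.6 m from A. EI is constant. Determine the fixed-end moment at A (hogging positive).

Take the two fixed-end moments M_A, M_B as redundants; the released structure is the simple span AB.
Simple-span end rotations at A and B under the given loads:
  at A: point load 74.4 at a = 6.6: Pab(L + b)/(6LEI) = 225.1/EI
  at B: point load 74.4 at a = 6.6: Pab(L + a)/(6LEI) = 315.1/EI
  θ_A0 = 225.1/EI,  θ_B0 = 315.1/EI
Flexibility coefficients: a unit moment at one end gives L/(3EI) there and L/(6EI) at the far end, so f₁₁ = f₂₂ = 2.933/EI and f₁₂ = f₂₁ = 1.467/EI.
Compatibility — zero rotation at each built-in end:
  2.933 M_A + 1.467 M_B = 225.1
  1.467 M_A + 2.933 M_B = 315.1
Solving the pair gives M_A = 30.69 kN·m and M_B = 92.07 kN·m (hogging).

M_A = 30.69 kN·m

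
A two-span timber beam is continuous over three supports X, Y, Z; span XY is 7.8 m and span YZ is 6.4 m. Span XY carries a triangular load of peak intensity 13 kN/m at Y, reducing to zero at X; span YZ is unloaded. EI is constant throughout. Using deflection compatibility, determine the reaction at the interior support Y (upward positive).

R_Y = 42.04 kN

Take M_Y as the redundant. Released structure: two simple spans XY and YZ with a hinge at Y.
Discontinuity in slope at Y on the released structure — sum the simple-span end rotations:
  span XY: triangular load, peak 13: w₀L³/(45EI) = 137.1/EI
  relative rotation θ_0 = (137.1 + 0)/EI = 137.1/EI
A unit hogging moment at Y produces rotation L₁/(3EI) + L₂/(3EI) = 4.733/EI.
Slope continuity at Y: θ_0 = M_Y·4.733/EI, so M_Y = 137.1/4.733 = 28.96 kN·m (hogging).
Span XY, ΣM about X with M_Y applied at Y: R_Y^{XY}·7.8 = 263.6 + 28.96, so R_Y^{XY} = 37.51 kN and R_X = 50.7 − 37.51 = 13.19 kN.
Span YZ, ΣM about Z: R_Y^{YZ}·6.4 = 0 + 28.96, so R_Y^{YZ} = 4.526 kN and R_Z = 0 − 4.526 = -4.526 kN.
R_Y = 37.51 + 4.526 = 42.04 kN.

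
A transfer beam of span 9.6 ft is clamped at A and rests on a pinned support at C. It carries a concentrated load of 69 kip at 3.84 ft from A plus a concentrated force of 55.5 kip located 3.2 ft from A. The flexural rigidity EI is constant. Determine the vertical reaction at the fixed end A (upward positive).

Release the roller at C. Primary structure: cantilever fixed at A.
Deflection at C on the released cantilever, summing each load's contribution:
  point load 69 at a = 3.84: Pa²(3L − a)/(6EI) = 4233/EI
  point load 55.5 at a = 3.2: Pa²(3L − a)/(6EI) = 2425/EI
  δ_0 = 6657/EI
Flexibility coefficient — unit upward force at C: δ_{CC} = L³/(3EI) = 294.9/EI.
Compatibility at C: δ_0 − R_C·δ_{CC} = 0, so R_C = 6657/294.9 = 22.57 kip.
Vertical equilibrium: R_A = ΣP − R_C = 124.5 − 22.57 = 101.9 kip.

R_A = 101.9 kip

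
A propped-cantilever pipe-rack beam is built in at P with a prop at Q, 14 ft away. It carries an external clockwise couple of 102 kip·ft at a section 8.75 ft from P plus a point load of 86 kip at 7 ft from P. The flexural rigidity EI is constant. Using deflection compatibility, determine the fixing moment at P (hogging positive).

M_P = 196.3 kip·ft

Remove the prop at Q; the released (primary) structure is a cantilever built in at P.
Deflection at Q on the released cantilever, summing each load's contribution:
  clockwise couple 102 at a = 8.75: M₀a(2L − a)/(2EI) = 8590/EI
  point load 86 at a = 7: Pa²(3L − a)/(6EI) = 24582/EI
  δ_0 = 33172/EI
Flexibility coefficient — unit upward force at Q: δ_{QQ} = L³/(3EI) = 914.7/EI.
Compatibility at Q: δ_0 − R_Q·δ_{QQ} = 0, so R_Q = 33172/914.7 = 36.27 kip.
Moment equilibrium about P: M_P = Σ(load moments about P) − R_Q·L = 704 − 36.27×14 = 196.3 kip·ft.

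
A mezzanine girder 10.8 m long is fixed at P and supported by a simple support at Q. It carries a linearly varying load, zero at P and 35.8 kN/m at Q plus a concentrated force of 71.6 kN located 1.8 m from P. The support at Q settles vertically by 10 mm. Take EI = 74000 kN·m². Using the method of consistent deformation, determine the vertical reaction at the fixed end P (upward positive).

R_P = 157.5 kN

Choose R_Q as the redundant. The primary structure is the cantilever fixed at P.
Free-end deflection of the primary structure under the applied loading (downward +):
  triangular load, peak 35.8 at the free end: 11w₀L⁴/(120EI) = 44647/EI
  point load 71.6 at a = 1.8: Pa²(3L − a)/(6EI) = 1183/EI
  δ_0 = 45830/EI
Tip deflection under a unit load at Q: L³/(3EI) = 419.9/EI.
With EI = 74000 kN·m²: δ_0 = 0.61932 m and δ_{QQ} = 0.005674 m/kN.
Compatibility — the beam at Q must follow the support down by 0.01 m: δ_0 − R_Q·δ_{QQ} = 0.01, so R_Q = (0.61932 − 0.01)/0.005674 = 107.4 kN.
Vertical equilibrium: R_P = ΣP − R_Q = 264.9 − 107.4 = 157.5 kN.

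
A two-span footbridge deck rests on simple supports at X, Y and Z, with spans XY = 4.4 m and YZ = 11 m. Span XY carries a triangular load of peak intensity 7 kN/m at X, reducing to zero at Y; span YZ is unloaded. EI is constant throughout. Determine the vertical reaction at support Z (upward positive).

Release continuity at Y by inserting a hinge; the redundant is the internal moment M_Y. The primary structure is two simply-supported spans XY and YZ.
Discontinuity in slope at Y on the released structure — sum the simple-span end rotations:
  span XY: triangular load, peak 7: 7w₀L³/(360EI) = 11.59/EI
  relative rotation θ_0 = (11.59 + 0)/EI = 11.59/EI
A unit hogging moment at Y produces rotation L₁/(3EI) + L₂/(3EI) = 5.133/EI.
Compatibility: M_Y·(L₁+L₂)/(3EI) = θ_0, giving M_Y = 2.259 kN·m (hogging).
Span YZ, ΣM about Z: R_Y^{YZ}·11 = 0 + 2.259, so R_Y^{YZ} = 0.2053 kN and R_Z = 0 − 0.2053 = -0.2053 kN.

R_Z = -0.2053 kN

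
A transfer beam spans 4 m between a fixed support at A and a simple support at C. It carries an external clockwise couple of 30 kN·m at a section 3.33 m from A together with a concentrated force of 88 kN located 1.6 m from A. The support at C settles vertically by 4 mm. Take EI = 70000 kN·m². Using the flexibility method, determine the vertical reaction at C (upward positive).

Choose R_C as the redundant. The primary structure is the cantilever fixed at A.
Free-end deflection of the primary structure under the applied loading (downward +):
  clockwise couple 30 at a = 3.33: M₀a(2L − a)/(2EI) = 233.3/EI
  point load 88 at a = 1.6: Pa²(3L − a)/(6EI) = 390.5/EI
  δ_0 = 623.8/EI
Tip deflection under a unit load at C: L³/(3EI) = 21.33/EI.
With EI = 70000 kN·m²: δ_0 = 0.008911 m and δ_{CC} = 0.000305 m/kN.
Compatibility — the beam at C must follow the support down by 0.004 m: δ_0 − R_C·δ_{CC} = 0.004, so R_C = (0.008911 − 0.004)/0.000305 = 16.11 kN.

R_C = 16.11 kN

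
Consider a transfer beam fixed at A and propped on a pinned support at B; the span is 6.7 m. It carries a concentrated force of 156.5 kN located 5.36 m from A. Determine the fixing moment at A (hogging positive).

M_A = 100.7 kN·m

Choose R_B as the redundant. The primary structure is the cantilever fixed at A.
Free-end deflection of the primary structure under the applied loading (downward +):
  point load 156.5 at a = 5.36: Pa²(3L − a)/(6EI) = 11046/EI
Flexibility coefficient — unit upward force at B: δ_{BB} = L³/(3EI) = 100.3/EI.
The prop prevents deflection at B: R_B = δ_0/δ_{BB} = 11046/100.3 = 110.2 kN.
Moment equilibrium about A: M_A = Σ(load moments about A) − R_B·L = 838.8 − 110.2×6.7 = 100.7 kN·m.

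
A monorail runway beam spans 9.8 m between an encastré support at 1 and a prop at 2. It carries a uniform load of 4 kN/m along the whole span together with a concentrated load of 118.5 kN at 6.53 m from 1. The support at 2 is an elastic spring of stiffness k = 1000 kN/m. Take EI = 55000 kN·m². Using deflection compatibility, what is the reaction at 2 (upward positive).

Choose R_2 as the redundant. The primary structure is the cantilever fixed at 1.
Primary-structure tip deflection at 2 by superposition:
  UDL 4: wL⁴/(8EI) = 4612/EI
  point load 118.5 at a = 6.53: Pa²(3L − a)/(6EI) = 19260/EI
  δ_0 = 23872/EI
Tip deflection under a unit load at 2: L³/(3EI) = 313.7/EI.
With EI = 55000 kN·m²: δ_0 = 0.43404 m and δ_{22} = 0.005704 m/kN.
Compatibility — the spring shortens by R_2/k under the reaction it provides: δ_0 − R_2·δ_{22} = R_2/k. With 1/k = 0.001 m/kN, R_2 = δ_0 / (δ_{22} + 1/k) = 0.43404 / (0.005704 + 0.001) = 64.74 kN.

R_2 = 64.74 kN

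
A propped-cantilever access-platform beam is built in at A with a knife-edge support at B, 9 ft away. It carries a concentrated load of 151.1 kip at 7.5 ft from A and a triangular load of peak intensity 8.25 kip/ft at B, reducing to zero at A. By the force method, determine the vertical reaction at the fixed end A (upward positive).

R_A = 54.13 kip

Choose R_B as the redundant. The primary structure is the cantilever fixed at A.
Free-end deflection of the primary structure under the applied loading (downward +):
  point load 151.1 at a = 7.5: Pa²(3L − a)/(6EI) = 27623/EI
  triangular load, peak 8.25 at the free end: 11w₀L⁴/(120EI) = 4962/EI
  δ_0 = 32585/EI
Tip deflection under a unit load at B: L³/(3EI) = 243/EI.
The prop prevents deflection at B: R_B = δ_0/δ_{BB} = 32585/243 = 134.1 kip.
Vertical equilibrium: R_A = ΣP − R_B = 188.2 − 134.1 = 54.13 kip.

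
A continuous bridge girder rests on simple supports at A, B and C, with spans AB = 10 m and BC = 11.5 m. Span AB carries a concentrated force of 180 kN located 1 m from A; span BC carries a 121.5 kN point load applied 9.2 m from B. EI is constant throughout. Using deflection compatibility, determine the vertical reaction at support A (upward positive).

R_A = 150.7 kN

Insert a hinge at B; M_B is the redundant, and each span becomes simply supported.
End slopes at the hinge B, treating each span as simply supported:
  span AB: point load 180 at a = 1: Pab(L + a)/(6LEI) = 297/EI
  span BC: point load 121.5 at a = 9.2: Pab(L + b)/(6LEI) = 514.2/EI
  relative rotation θ_0 = (297 + 514.2)/EI = 811.2/EI
A unit hogging moment at B produces rotation L₁/(3EI) + L₂/(3EI) = 7.167/EI.
Slope continuity at B: θ_0 = M_B·7.167/EI, so M_B = 811.2/7.167 = 113.2 kN·m (hogging).
Span AB, ΣM about A with M_B applied at B: R_B^{AB}·10 = 180 + 113.2, so R_B^{AB} = 29.32 kN and R_A = 180 − 29.32 = 150.7 kN.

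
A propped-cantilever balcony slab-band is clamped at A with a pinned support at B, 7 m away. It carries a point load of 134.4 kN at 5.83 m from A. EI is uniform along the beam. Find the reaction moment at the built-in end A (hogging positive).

M_A = 76.43 kN·m

Choose R_B as the redundant. The primary structure is the cantilever fixed at A.
Downward deflection at the released point B due to the loads:
  point load 134.4 at a = 5.83: Pa²(3L − a)/(6EI) = 11550/EI
Flexibility coefficient — unit upward force at B: δ_{BB} = L³/(3EI) = 114.3/EI.
Compatibility at B: δ_0 − R_B·δ_{BB} = 0, so R_B = 11550/114.3 = 101 kN.
Moment equilibrium about A: M_A = Σ(load moments about A) − R_B·L = 783.6 − 101×7 = 76.43 kN·m.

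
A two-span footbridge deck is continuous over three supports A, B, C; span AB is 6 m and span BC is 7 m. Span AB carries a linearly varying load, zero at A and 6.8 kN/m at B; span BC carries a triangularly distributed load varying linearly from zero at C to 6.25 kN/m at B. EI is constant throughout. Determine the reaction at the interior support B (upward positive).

Insert a hinge at B; M_B is the redundant, and each span becomes simply supported.
Discontinuity in slope at B on the released structure — sum the simple-span end rotations:
  span AB: triangular load, peak 6.8: w₀L³/(45EI) = 32.64/EI
  span BC: triangular load, peak 6.25: w₀L³/(45EI) = 47.64/EI
  relative rotation θ_0 = (32.64 + 47.64)/EI = 80.28/EI
A unit hogging moment at B produces rotation L₁/(3EI) + L₂/(3EI) = 4.333/EI.
Compatibility: M_B·(L₁+L₂)/(3EI) = θ_0, giving M_B = 18.53 kN·m (hogging).
Span AB, ΣM about A with M_B applied at B: R_B^{AB}·6 = 81.6 + 18.53, so R_B^{AB} = 16.69 kN and R_A = 20.4 − 16.69 = 3.712 kN.
Span BC, ΣM about C: R_B^{BC}·7 = 102.1 + 18.53, so R_B^{BC} = 17.23 kN and R_C = 21.88 − 17.23 = 4.645 kN.
R_B = 16.69 + 17.23 = 33.92 kN.

R_B = 33.92 kN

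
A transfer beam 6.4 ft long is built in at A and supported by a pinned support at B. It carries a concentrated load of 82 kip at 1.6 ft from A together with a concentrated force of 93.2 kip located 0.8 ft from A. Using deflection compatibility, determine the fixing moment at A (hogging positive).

Choose R_B as the redundant. The primary structure is the cantilever fixed at A.
Deflection at B on the released cantilever, summing each load's contribution:
  point load 82 at a = 1.6: Pa²(3L − a)/(6EI) = 615.8/EI
  point load 93.2 at a = 0.8: Pa²(3L − a)/(6EI) = 182.9/EI
  δ_0 = 798.7/EI
Tip deflection under a unit load at B: L³/(3EI) = 87.38/EI.
Compatibility at B: δ_0 − R_B·δ_{BB} = 0, so R_B = 798.7/87.38 = 9.14 kip.
Moment equilibrium about A: M_A = Σ(load moments about A) − R_B·L = 205.8 − 9.14×6.4 = 147.3 kip·ft.

M_A = 147.3 kip·ft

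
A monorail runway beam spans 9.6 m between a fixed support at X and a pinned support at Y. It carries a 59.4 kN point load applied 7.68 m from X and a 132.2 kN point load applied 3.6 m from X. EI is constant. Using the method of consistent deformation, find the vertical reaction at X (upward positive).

Release the roller at Y. Primary structure: cantilever fixed at X.
Downward deflection at the released point Y due to the loads:
  point load 59.4 at a = 7.68: Pa²(3L − a)/(6EI) = 12333/EI
  point load 132.2 at a = 3.6: Pa²(3L − a)/(6EI) = 7196/EI
  δ_0 = 19528/EI
Flexibility coefficient — unit upward force at Y: δ_{YY} = L³/(3EI) = 294.9/EI.
The prop prevents deflection at Y: R_Y = δ_0/δ_{YY} = 19528/294.9 = 66.22 kN.
Vertical equilibrium: R_X = ΣP − R_Y = 191.6 − 66.22 = 125.4 kN.

R_X = 125.4 kN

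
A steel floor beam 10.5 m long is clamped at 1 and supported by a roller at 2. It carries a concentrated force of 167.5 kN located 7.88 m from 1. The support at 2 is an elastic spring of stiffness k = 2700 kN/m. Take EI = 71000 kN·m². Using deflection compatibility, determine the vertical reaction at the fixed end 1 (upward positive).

R_1 = 68.16 kN

Release the roller at 2. Primary structure: cantilever fixed at 1.
Primary-structure tip deflection at 2 by superposition:
  point load 167.5 at a = 7.88: Pa²(3L − a)/(6EI) = 40945/EI
Flexibility coefficient — unit upward force at 2: δ_{22} = L³/(3EI) = 385.9/EI.
With EI = 71000 kN·m²: δ_0 = 0.57668 m and δ_{22} = 0.005435 m/kN.
Compatibility — the spring shortens by R_2/k under the reaction it provides: δ_0 − R_2·δ_{22} = R_2/k. With 1/k = 0.00037 m/kN, R_2 = δ_0 / (δ_{22} + 1/k) = 0.57668 / (0.005435 + 0.00037) = 99.34 kN.
Vertical equilibrium: R_1 = ΣP − R_2 = 167.5 − 99.34 = 68.16 kN.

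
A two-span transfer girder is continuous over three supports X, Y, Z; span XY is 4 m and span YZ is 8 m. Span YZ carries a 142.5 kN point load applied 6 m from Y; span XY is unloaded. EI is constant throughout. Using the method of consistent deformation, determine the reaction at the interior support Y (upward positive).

Insert a hinge at Y; M_Y is the redundant, and each span becomes simply supported.
End slopes at the hinge Y, treating each span as simply supported:
  span YZ: point load 142.5 at a = 6: Pab(L + b)/(6LEI) = 356.2/EI
  relative rotation θ_0 = (0 + 356.2)/EI = 356.2/EI
A unit hogging moment at Y produces rotation L₁/(3EI) + L₂/(3EI) = 4/EI.
Compatibility: M_Y·(L₁+L₂)/(3EI) = θ_0, giving M_Y = 89.06 kN·m (hogging).
Span XY, ΣM about X with M_Y applied at Y: R_Y^{XY}·4 = 0 + 89.06, so R_Y^{XY} = 22.27 kN and R_X = 0 − 22.27 = -22.27 kN.
Span YZ, ΣM about Z: R_Y^{YZ}·8 = 285 + 89.06, so R_Y^{YZ} = 46.76 kN and R_Z = 142.5 − 46.76 = 95.74 kN.
R_Y = 22.27 + 46.76 = 69.02 kN.

R_Y = 69.02 kN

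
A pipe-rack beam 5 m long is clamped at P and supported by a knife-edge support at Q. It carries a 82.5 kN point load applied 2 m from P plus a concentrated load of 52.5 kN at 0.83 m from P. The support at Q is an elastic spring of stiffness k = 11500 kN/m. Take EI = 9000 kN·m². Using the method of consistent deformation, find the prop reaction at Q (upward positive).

Choose R_Q as the redundant. The primary structure is the cantilever fixed at P.
Free-end deflection of the primary structure under the applied loading (downward +):
  point load 82.5 at a = 2: Pa²(3L − a)/(6EI) = 715/EI
  point load 52.5 at a = 0.83: Pa²(3L − a)/(6EI) = 85.41/EI
  δ_0 = 800.4/EI
Flexibility coefficient — unit upward force at Q: δ_{QQ} = L³/(3EI) = 41.67/EI.
With EI = 9000 kN·m²: δ_0 = 0.088935 m and δ_{QQ} = 0.00463 m/kN.
Compatibility — the spring shortens by R_Q/k under the reaction it provides: δ_0 − R_Q·δ_{QQ} = R_Q/k. With 1/k = 0.000087 m/kN, R_Q = δ_0 / (δ_{QQ} + 1/k) = 0.088935 / (0.00463 + 0.000087) = 18.86 kN.

R_Q = 18.86 kN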